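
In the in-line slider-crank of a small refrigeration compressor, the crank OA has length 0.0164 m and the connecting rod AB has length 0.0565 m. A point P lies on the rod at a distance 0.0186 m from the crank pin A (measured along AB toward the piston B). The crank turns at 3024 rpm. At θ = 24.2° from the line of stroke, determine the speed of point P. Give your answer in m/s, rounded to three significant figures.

ω = 316.7 rad/s.  Crank-pin speed |V_A| = rω = 5.1934 m/s, perpendicular to OA.
Rod angle: sinφ = −(r/L) sinθ ⇒ φ = -6.834°; ω_rod = −rω cosθ/√(L²−r²sin²θ) = -84.441 rad/s.
V_P = V_A + ω_rod × AP, with AP = 0.0186 m along the rod.
Components: V_Px = −rω sinθ − a·ω_rod·sinφ = -2.3158 m/s;  V_Py = rω cosθ + a·ω_rod·cosφ = +3.1776 m/s.
|V_P| = √(V_Px² + V_Py²) = 3.9319 m/s.

3.93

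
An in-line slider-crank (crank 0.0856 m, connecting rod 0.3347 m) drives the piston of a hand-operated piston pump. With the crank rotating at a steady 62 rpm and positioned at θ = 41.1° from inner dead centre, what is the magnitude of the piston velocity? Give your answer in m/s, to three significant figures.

0.437

ω = 2π·62/60 = 6.493 rad/s
For an in-line slider-crank, x = r cosθ + √(L² − r² sin²θ), so v = −rω sinθ·[1 + r cosθ/√(L² − r² sin²θ)].
With r = 0.0856 m, L = 0.3347 m, θ = 41.1°: √(L² − r² sin²θ) = 0.32994 m.
v = −0.0856·6.493·0.65738·[1 + 0.0856·0.75356/0.32994] = -0.43678 m/s.
|v| = 0.43678 m/s.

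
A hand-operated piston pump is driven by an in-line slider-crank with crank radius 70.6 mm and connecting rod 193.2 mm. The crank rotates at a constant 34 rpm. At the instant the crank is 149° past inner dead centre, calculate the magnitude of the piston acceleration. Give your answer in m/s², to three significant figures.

ω = 2π·34/60 = 3.56 rad/s
x(θ) = r cosθ + √(L² − r² sin²θ); with ω constant, a = ω²·d²x/dθ².
d²x/dθ² = −r cosθ − r²(cos2θ)/√u − r⁴ sin²2θ/(4u^{3/2}),  u = L² − r² sin²θ = 0.0360041 m².
Substituting r = 0.0706 m, L = 0.1932 m, θ = 149°: d²x/dθ² = +0.047475 m.
a = ω²·d²x/dθ² = (3.56)²·(+0.047475) = +0.60184 m/s²;  |a| = 0.60184 m/s².

0.602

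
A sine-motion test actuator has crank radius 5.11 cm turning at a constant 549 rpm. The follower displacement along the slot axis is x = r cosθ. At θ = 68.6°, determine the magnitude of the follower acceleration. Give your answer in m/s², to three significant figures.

ω = 57.49 rad/s (from 549 rpm).
x = r cosθ ⇒ ẍ = −rω² cosθ (ω constant).
|a| = rω²|cosθ| = 0.0511·(57.49)²·|cos 68.6°| = 61.627 m/s².

61.6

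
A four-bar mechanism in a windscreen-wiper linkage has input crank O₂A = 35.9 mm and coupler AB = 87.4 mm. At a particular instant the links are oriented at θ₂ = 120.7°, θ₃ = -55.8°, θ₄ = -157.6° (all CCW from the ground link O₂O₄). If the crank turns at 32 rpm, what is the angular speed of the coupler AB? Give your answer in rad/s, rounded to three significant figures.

ω₂ = 3.351 rad/s (from 32 rpm).
Differentiating the loop-closure r₂e^{iθ₂}+r₃e^{iθ₃}=r₁+r₄e^{iθ₄} gives r₂ω₂e^{iθ₂}+r₃ω₃e^{iθ₃}=r₄ω₄e^{iθ₄}.
Eliminating the other unknown: ω₃ = r₂ω₂ sin(θ₄−θ₂) / [r₃ sin(θ₃−θ₄)].
Numerator sine = +0.98953; denominator sine = +0.97887.
Result = 0.0359·3.351·(+0.98953) / (0.0874·(+0.97887)) = +1.3914 rad/s; magnitude 1.3914 rad/s.

1.39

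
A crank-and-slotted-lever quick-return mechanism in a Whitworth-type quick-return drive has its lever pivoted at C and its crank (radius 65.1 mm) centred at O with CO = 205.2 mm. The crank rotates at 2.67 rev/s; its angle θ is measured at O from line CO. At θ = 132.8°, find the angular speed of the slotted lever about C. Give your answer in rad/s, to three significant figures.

ω = 16.78 rad/s (from 2.67 rev/s).
Crank pin A relative to C: A = (d + r cosθ, r sinθ); lever angle φ = atan2(r sinθ, d + r cosθ).
Differentiating tanφ: φ̇ = rω(d cosθ + r)/(d² + r² + 2dr cosθ).
d² + r² + 2dr cosθ = |CA|² = 0.0281924 m²;  d cosθ + r = -0.074321 m.
|ω_lever| = |0.0651·16.78·-0.074321| / 0.0281924 = 2.8791 rad/s.

2.88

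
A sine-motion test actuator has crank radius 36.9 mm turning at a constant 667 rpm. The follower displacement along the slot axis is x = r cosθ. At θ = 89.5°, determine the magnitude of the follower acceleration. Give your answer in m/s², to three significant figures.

1.57

ω = 69.85 rad/s (from 667 rpm).
x = r cosθ ⇒ ẍ = −rω² cosθ (ω constant).
|a| = rω²|cosθ| = 0.0369·(69.85)²·|cos 89.5°| = 1.571 m/s².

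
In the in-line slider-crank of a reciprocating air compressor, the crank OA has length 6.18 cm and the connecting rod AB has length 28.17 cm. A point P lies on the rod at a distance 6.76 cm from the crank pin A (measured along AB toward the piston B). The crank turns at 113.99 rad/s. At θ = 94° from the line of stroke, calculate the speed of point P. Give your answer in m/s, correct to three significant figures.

ω = 114 rad/s.  Crank-pin speed |V_A| = rω = 7.0446 m/s, perpendicular to OA.
Rod angle: sinφ = −(r/L) sinθ ⇒ φ = -12.641°; ω_rod = −rω cosθ/√(L²−r²sin²θ) = +1.7878 rad/s.
V_P = V_A + ω_rod × AP, with AP = 0.0676 m along the rod.
Components: V_Px = −rω sinθ − a·ω_rod·sinφ = -7.001 m/s;  V_Py = rω cosθ + a·ω_rod·cosφ = -0.37348 m/s.
|V_P| = √(V_Px² + V_Py²) = 7.0109 m/s.

7.01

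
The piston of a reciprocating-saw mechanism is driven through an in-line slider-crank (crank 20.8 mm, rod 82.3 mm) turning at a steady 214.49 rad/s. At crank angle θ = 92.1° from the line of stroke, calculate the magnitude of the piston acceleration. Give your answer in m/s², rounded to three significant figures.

ω = 214.5 rad/s
x(θ) = r cosθ + √(L² − r² sin²θ); with ω constant, a = ω²·d²x/dθ².
d²x/dθ² = −r cosθ − r²(cos2θ)/√u − r⁴ sin²2θ/(4u^{3/2}),  u = L² − r² sin²θ = 0.00634123 m².
Substituting r = 0.0208 m, L = 0.0823 m, θ = 92.1°: d²x/dθ² = +0.0061801 m.
a = ω²·d²x/dθ² = (214.5)²·(+0.0061801) = +284.32 m/s²;  |a| = 284.32 m/s².

284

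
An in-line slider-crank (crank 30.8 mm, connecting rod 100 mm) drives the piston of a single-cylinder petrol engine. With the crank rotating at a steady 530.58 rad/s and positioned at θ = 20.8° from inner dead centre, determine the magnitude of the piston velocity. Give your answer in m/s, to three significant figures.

ω = 530.6 rad/s
For an in-line slider-crank, x = r cosθ + √(L² − r² sin²θ), so v = −rω sinθ·[1 + r cosθ/√(L² − r² sin²θ)].
With r = 0.0308 m, L = 0.1 m, θ = 20.8°: √(L² − r² sin²θ) = 0.0994 m.
v = −0.0308·530.6·0.35511·[1 + 0.0308·0.93483/0.0994] = -7.4841 m/s.
|v| = 7.4841 m/s.

7.48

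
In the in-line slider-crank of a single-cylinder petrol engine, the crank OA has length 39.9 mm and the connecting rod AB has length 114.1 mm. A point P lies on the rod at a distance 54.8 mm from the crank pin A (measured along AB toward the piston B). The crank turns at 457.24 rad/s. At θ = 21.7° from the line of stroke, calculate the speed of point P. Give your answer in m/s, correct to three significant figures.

11.8

ω = 457.2 rad/s.  Crank-pin speed |V_A| = rω = 18.244 m/s, perpendicular to OA.
Rod angle: sinφ = −(r/L) sinθ ⇒ φ = -7.429°; ω_rod = −rω cosθ/√(L²−r²sin²θ) = -149.82 rad/s.
V_P = V_A + ω_rod × AP, with AP = 0.0548 m along the rod.
Components: V_Px = −rω sinθ − a·ω_rod·sinφ = -7.8072 m/s;  V_Py = rω cosθ + a·ω_rod·cosφ = +8.8098 m/s.
|V_P| = √(V_Px² + V_Py²) = 11.771 m/s.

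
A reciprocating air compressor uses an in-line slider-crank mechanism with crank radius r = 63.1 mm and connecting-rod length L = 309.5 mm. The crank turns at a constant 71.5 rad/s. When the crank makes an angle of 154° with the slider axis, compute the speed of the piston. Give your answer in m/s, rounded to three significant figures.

ω = 71.5 rad/s
For an in-line slider-crank, x = r cosθ + √(L² − r² sin²θ), so v = −rω sinθ·[1 + r cosθ/√(L² − r² sin²θ)].
With r = 0.0631 m, L = 0.3095 m, θ = 154°: √(L² − r² sin²θ) = 0.30826 m.
v = −0.0631·71.5·0.43837·[1 + 0.0631·-0.89879/0.30826] = -1.6139 m/s.
|v| = 1.6139 m/s.

1.61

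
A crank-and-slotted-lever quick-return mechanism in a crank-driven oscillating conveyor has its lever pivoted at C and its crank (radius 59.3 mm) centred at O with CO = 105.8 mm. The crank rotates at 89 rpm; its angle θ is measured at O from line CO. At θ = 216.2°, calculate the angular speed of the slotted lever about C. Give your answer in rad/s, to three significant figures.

3.14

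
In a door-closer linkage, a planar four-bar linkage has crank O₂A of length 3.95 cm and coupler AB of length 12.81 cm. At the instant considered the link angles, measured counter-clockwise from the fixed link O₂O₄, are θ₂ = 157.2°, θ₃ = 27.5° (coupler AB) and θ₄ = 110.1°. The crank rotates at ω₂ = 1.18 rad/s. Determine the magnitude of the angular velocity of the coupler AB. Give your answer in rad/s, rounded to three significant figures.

0.269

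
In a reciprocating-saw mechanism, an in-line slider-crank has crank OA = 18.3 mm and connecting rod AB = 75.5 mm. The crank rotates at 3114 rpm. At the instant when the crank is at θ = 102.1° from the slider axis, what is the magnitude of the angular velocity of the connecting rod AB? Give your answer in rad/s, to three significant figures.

17.1

ω = 326.1 rad/s (converted from 3114 rpm).
The rod makes angle φ with the slider axis where L sinφ = r sinθ; differentiating, L cosφ·φ̇ = r ω cosθ.
L cosφ = √(L² − r² sin²θ) = 0.073349 m.
|ω_rod| = r ω |cosθ| / √(L² − r² sin²θ) = 0.0183·326.1·0.20962/0.073349 = 17.054 rad/s.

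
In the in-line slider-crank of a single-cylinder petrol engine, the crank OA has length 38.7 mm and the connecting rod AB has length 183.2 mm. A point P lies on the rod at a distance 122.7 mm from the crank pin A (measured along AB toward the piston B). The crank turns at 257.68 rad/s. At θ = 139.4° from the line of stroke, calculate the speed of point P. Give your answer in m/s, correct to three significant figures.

ω = 257.7 rad/s.  Crank-pin speed |V_A| = rω = 9.9722 m/s, perpendicular to OA.
Rod angle: sinφ = −(r/L) sinθ ⇒ φ = -7.902°; ω_rod = −rω cosθ/√(L²−r²sin²θ) = +41.726 rad/s.
V_P = V_A + ω_rod × AP, with AP = 0.1227 m along the rod.
Components: V_Px = −rω sinθ − a·ω_rod·sinφ = -5.7858 m/s;  V_Py = rω cosθ + a·ω_rod·cosφ = -2.5005 m/s.
|V_P| = √(V_Px² + V_Py²) = 6.303 m/s.

6.30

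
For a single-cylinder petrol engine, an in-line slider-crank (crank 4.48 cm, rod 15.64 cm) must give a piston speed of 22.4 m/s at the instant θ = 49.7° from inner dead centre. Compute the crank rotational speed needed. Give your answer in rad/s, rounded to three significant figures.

For an in-line slider-crank, |v_piston| = rω|sinθ|·[1 + r cosθ/√(L² − r² sin²θ)].
With r = 0.0448 m, L = 0.1564 m, θ = 49.7°: the bracketed kinematic factor |dx/dθ| = 0.040654 m.
ω = v/|dx/dθ| = 22.4/0.040654 = 550.99 rad/s.

551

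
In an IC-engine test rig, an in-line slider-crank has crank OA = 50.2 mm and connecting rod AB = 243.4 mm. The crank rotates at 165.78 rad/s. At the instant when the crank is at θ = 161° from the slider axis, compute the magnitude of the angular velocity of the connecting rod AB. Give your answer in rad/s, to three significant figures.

ω = 165.8 rad/s
The rod makes angle φ with the slider axis where L sinφ = r sinθ; differentiating, L cosφ·φ̇ = r ω cosθ.
L cosφ = √(L² − r² sin²θ) = 0.24285 m.
|ω_rod| = r ω |cosθ| / √(L² − r² sin²θ) = 0.0502·165.8·0.94552/0.24285 = 32.402 rad/s.

32.4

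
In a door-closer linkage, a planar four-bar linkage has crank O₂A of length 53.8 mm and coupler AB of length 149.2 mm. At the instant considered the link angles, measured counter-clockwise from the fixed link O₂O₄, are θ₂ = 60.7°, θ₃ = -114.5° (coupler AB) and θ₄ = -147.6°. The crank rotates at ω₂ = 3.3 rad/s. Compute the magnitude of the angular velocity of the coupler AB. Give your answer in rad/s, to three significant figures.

1.03

ω₂ = 3.3 rad/s
Differentiating the loop-closure r₂e^{iθ₂}+r₃e^{iθ₃}=r₁+r₄e^{iθ₄} gives r₂ω₂e^{iθ₂}+r₃ω₃e^{iθ₃}=r₄ω₄e^{iθ₄}.
Eliminating the other unknown: ω₃ = r₂ω₂ sin(θ₄−θ₂) / [r₃ sin(θ₃−θ₄)].
Numerator sine = +0.47409; denominator sine = +0.54610.
Result = 0.0538·3.3·(+0.47409) / (0.1492·(+0.54610)) = +1.033 rad/s; magnitude 1.033 rad/s.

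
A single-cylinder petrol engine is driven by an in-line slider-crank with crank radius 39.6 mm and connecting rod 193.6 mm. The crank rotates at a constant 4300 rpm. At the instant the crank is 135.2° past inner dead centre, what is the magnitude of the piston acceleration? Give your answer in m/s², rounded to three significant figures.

ω = 2π·4300/60 = 450.3 rad/s
x(θ) = r cosθ + √(L² − r² sin²θ); with ω constant, a = ω²·d²x/dθ².
d²x/dθ² = −r cosθ − r²(cos2θ)/√u − r⁴ sin²2θ/(4u^{3/2}),  u = L² − r² sin²θ = 0.0367024 m².
Substituting r = 0.0396 m, L = 0.1936 m, θ = 135.2°: d²x/dθ² = +0.027954 m.
a = ω²·d²x/dθ² = (450.3)²·(+0.027954) = +5668.2 m/s²;  |a| = 5668.2 m/s².

5670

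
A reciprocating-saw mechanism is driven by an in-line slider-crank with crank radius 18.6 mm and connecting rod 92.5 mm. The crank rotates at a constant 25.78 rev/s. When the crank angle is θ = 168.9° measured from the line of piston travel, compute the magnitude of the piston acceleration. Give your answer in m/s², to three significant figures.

ω = 2π·25.8 = 162 rad/s
x(θ) = r cosθ + √(L² − r² sin²θ); with ω constant, a = ω²·d²x/dθ².
d²x/dθ² = −r cosθ − r²(cos2θ)/√u − r⁴ sin²2θ/(4u^{3/2}),  u = L² − r² sin²θ = 0.00854343 m².
Substituting r = 0.0186 m, L = 0.0925 m, θ = 168.9°: d²x/dθ² = +0.014781 m.
a = ω²·d²x/dθ² = (162)²·(+0.014781) = +387.82 m/s²;  |a| = 387.82 m/s².

388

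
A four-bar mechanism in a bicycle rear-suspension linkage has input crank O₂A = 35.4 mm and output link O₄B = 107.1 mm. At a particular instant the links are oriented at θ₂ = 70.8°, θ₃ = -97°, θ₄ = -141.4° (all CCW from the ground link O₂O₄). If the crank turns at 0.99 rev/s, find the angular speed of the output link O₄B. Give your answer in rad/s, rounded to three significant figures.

0.621

ω₂ = 6.22 rad/s (from 0.99 rev/s).
Differentiating the loop-closure r₂e^{iθ₂}+r₃e^{iθ₃}=r₁+r₄e^{iθ₄} gives r₂ω₂e^{iθ₂}+r₃ω₃e^{iθ₃}=r₄ω₄e^{iθ₄}.
Eliminating the other unknown: ω₄ = r₂ω₂ sin(θ₂−θ₃) / [r₄ sin(θ₄−θ₃)].
Numerator sine = +0.21132; denominator sine = -0.69966.
Result = 0.0354·6.22·(+0.21132) / (0.1071·(-0.69966)) = -0.621 rad/s; magnitude 0.621 rad/s.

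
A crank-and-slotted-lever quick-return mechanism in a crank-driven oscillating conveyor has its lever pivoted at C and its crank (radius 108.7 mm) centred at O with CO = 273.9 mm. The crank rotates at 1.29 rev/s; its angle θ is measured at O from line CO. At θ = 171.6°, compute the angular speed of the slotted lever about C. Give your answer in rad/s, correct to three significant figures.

ω = 8.105 rad/s (from 1.29 rev/s).
Crank pin A relative to C: A = (d + r cosθ, r sinθ); lever angle φ = atan2(r sinθ, d + r cosθ).
Differentiating tanφ: φ̇ = rω(d cosθ + r)/(d² + r² + 2dr cosθ).
d² + r² + 2dr cosθ = |CA|² = 0.0279298 m²;  d cosθ + r = -0.16226 m.
|ω_lever| = |0.1087·8.105·-0.16226| / 0.0279298 = 5.1185 rad/s.

5.12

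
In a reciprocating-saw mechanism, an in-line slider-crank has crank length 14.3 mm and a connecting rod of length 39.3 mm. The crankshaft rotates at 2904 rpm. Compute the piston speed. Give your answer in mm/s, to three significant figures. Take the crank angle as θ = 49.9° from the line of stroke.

4140

ω = 2π·2904/60 = 304.1 rad/s
For an in-line slider-crank, x = r cosθ + √(L² − r² sin²θ), so v = −rω sinθ·[1 + r cosθ/√(L² − r² sin²θ)].
With r = 0.0143 m, L = 0.0393 m, θ = 49.9°: √(L² − r² sin²θ) = 0.037747 m.
v = −0.0143·304.1·0.76492·[1 + 0.0143·0.64412/0.037747] = -4.1381 m/s.
|v| = 4.1381 m/s = 4138.1 mm/s.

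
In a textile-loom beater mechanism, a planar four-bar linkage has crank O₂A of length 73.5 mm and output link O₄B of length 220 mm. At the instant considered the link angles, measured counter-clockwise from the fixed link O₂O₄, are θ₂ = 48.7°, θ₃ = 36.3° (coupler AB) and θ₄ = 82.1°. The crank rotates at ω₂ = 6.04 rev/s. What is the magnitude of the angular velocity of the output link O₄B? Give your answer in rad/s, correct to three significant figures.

3.80

ω₂ = 37.95 rad/s (from 6.04 rev/s).
Differentiating the loop-closure r₂e^{iθ₂}+r₃e^{iθ₃}=r₁+r₄e^{iθ₄} gives r₂ω₂e^{iθ₂}+r₃ω₃e^{iθ₃}=r₄ω₄e^{iθ₄}.
Eliminating the other unknown: ω₄ = r₂ω₂ sin(θ₂−θ₃) / [r₄ sin(θ₄−θ₃)].
Numerator sine = +0.21474; denominator sine = +0.71691.
Result = 0.0735·37.95·(+0.21474) / (0.22·(+0.71691)) = +3.7977 rad/s; magnitude 3.7977 rad/s.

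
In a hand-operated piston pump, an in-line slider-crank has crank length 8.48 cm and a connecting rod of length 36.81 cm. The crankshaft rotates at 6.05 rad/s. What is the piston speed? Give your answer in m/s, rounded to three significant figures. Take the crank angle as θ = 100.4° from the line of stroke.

0.483

ω = 6.05 rad/s
For an in-line slider-crank, x = r cosθ + √(L² − r² sin²θ), so v = −rω sinθ·[1 + r cosθ/√(L² − r² sin²θ)].
With r = 0.0848 m, L = 0.3681 m, θ = 100.4°: √(L² − r² sin²θ) = 0.35853 m.
v = −0.0848·6.05·0.98357·[1 + 0.0848·-0.18052/0.35853] = -0.48307 m/s.
|v| = 0.48307 m/s.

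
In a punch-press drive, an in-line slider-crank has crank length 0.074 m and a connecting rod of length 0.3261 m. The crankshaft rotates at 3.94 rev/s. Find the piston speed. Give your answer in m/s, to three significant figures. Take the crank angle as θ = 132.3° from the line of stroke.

ω = 2π·3.94 = 24.76 rad/s
For an in-line slider-crank, x = r cosθ + √(L² − r² sin²θ), so v = −rω sinθ·[1 + r cosθ/√(L² − r² sin²θ)].
With r = 0.074 m, L = 0.3261 m, θ = 132.3°: √(L² − r² sin²θ) = 0.32147 m.
v = −0.074·24.76·0.73963·[1 + 0.074·-0.67301/0.32147] = -1.145 m/s.
|v| = 1.145 m/s.

1.15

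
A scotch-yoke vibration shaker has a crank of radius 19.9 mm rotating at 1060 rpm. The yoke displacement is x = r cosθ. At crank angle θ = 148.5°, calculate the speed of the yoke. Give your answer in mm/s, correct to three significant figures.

ω = 111 rad/s (from 1060 rpm).
x = r cosθ ⇒ ẋ = −rω sinθ.
|v| = rω|sinθ| = 0.0199·111·|sin 148.5°| = 1.1542 m/s = 1154.2 mm/s.

1150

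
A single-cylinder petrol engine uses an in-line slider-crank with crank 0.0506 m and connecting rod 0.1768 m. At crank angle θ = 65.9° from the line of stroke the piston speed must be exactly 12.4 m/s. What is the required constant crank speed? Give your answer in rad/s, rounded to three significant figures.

For an in-line slider-crank, |v_piston| = rω|sinθ|·[1 + r cosθ/√(L² − r² sin²θ)].
With r = 0.0506 m, L = 0.1768 m, θ = 65.9°: the bracketed kinematic factor |dx/dθ| = 0.051781 m.
ω = v/|dx/dθ| = 12.4/0.051781 = 239.47 rad/s.

239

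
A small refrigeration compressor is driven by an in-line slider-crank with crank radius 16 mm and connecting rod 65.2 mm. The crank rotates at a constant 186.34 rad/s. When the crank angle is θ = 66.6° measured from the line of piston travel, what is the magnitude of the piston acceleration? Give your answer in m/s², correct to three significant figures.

ω = 186.3 rad/s
x(θ) = r cosθ + √(L² − r² sin²θ); with ω constant, a = ω²·d²x/dθ².
d²x/dθ² = −r cosθ − r²(cos2θ)/√u − r⁴ sin²2θ/(4u^{3/2}),  u = L² − r² sin²θ = 0.00403542 m².
Substituting r = 0.016 m, L = 0.0652 m, θ = 66.6°: d²x/dθ² = -0.0036297 m.
a = ω²·d²x/dθ² = (186.3)²·(-0.0036297) = -126.03 m/s²;  |a| = 126.03 m/s².

126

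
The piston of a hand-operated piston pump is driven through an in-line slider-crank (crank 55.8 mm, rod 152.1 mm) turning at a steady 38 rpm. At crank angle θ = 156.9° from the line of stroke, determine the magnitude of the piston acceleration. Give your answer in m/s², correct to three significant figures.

0.580

ω = 2π·38/60 = 3.979 rad/s
x(θ) = r cosθ + √(L² − r² sin²θ); with ω constant, a = ω²·d²x/dθ².
d²x/dθ² = −r cosθ − r²(cos2θ)/√u − r⁴ sin²2θ/(4u^{3/2}),  u = L² − r² sin²θ = 0.0226551 m².
Substituting r = 0.0558 m, L = 0.1521 m, θ = 156.9°: d²x/dθ² = +0.036638 m.
a = ω²·d²x/dθ² = (3.979)²·(+0.036638) = +0.58017 m/s²;  |a| = 0.58017 m/s².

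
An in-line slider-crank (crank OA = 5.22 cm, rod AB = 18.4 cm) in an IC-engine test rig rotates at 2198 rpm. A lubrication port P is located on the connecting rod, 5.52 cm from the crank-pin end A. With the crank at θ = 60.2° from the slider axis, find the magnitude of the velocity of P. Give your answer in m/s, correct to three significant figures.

11.7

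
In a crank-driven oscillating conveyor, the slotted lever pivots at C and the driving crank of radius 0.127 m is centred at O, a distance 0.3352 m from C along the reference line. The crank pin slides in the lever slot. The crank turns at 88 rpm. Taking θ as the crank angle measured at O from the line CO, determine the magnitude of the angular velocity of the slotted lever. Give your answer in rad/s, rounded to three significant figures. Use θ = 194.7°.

ω = 9.215 rad/s (from 88 rpm).
Crank pin A relative to C: A = (d + r cosθ, r sinθ); lever angle φ = atan2(r sinθ, d + r cosθ).
Differentiating tanφ: φ̇ = rω(d cosθ + r)/(d² + r² + 2dr cosθ).
d² + r² + 2dr cosθ = |CA|² = 0.0461341 m²;  d cosθ + r = -0.19723 m.
|ω_lever| = |0.127·9.215·-0.19723| / 0.0461341 = 5.0034 rad/s.

5.00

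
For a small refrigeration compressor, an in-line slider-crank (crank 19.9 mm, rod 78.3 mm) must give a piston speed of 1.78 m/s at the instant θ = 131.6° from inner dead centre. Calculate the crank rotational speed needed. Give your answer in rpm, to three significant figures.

For an in-line slider-crank, |v_piston| = rω|sinθ|·[1 + r cosθ/√(L² − r² sin²θ)].
With r = 0.0199 m, L = 0.0783 m, θ = 131.6°: the bracketed kinematic factor |dx/dθ| = 0.012324 m.
ω = v/|dx/dθ| = 1.78/0.012324 = 144.44 rad/s.
N = 60ω/(2π) = 1379.3 rpm.

1380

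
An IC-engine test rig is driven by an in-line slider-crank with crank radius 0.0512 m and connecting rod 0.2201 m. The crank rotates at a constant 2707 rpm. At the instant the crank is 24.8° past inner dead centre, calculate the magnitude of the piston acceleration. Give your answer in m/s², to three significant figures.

4370

ω = 2π·2707/60 = 283.5 rad/s
x(θ) = r cosθ + √(L² − r² sin²θ); with ω constant, a = ω²·d²x/dθ².
d²x/dθ² = −r cosθ − r²(cos2θ)/√u − r⁴ sin²2θ/(4u^{3/2}),  u = L² − r² sin²θ = 0.0479828 m².
Substituting r = 0.0512 m, L = 0.2201 m, θ = 24.8°: d²x/dθ² = -0.054329 m.
a = ω²·d²x/dθ² = (283.5)²·(-0.054329) = -4365.8 m/s²;  |a| = 4365.8 m/s².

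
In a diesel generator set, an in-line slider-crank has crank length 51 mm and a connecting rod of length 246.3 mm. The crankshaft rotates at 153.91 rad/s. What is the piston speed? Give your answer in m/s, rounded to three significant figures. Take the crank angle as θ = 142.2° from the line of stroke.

4.02

ω = 153.9 rad/s
For an in-line slider-crank, x = r cosθ + √(L² − r² sin²θ), so v = −rω sinθ·[1 + r cosθ/√(L² − r² sin²θ)].
With r = 0.051 m, L = 0.2463 m, θ = 142.2°: √(L² − r² sin²θ) = 0.24431 m.
v = −0.051·153.9·0.61291·[1 + 0.051·-0.79016/0.24431] = -4.0174 m/s.
|v| = 4.0174 m/s.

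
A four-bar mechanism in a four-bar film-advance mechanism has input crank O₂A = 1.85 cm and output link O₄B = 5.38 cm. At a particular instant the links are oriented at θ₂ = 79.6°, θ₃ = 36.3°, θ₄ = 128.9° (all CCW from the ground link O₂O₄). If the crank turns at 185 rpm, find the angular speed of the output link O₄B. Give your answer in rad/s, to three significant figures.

ω₂ = 19.37 rad/s (from 185 rpm).
Differentiating the loop-closure r₂e^{iθ₂}+r₃e^{iθ₃}=r₁+r₄e^{iθ₄} gives r₂ω₂e^{iθ₂}+r₃ω₃e^{iθ₃}=r₄ω₄e^{iθ₄}.
Eliminating the other unknown: ω₄ = r₂ω₂ sin(θ₂−θ₃) / [r₄ sin(θ₄−θ₃)].
Numerator sine = +0.68582; denominator sine = +0.99897.
Result = 0.0185·19.37·(+0.68582) / (0.0538·(+0.99897)) = +4.5735 rad/s; magnitude 4.5735 rad/s.

4.57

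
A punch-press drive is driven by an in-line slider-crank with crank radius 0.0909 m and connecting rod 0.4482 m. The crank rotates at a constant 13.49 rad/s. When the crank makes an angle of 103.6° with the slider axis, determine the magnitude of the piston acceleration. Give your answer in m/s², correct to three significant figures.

6.93

ω = 13.49 rad/s
x(θ) = r cosθ + √(L² − r² sin²θ); with ω constant, a = ω²·d²x/dθ².
d²x/dθ² = −r cosθ − r²(cos2θ)/√u − r⁴ sin²2θ/(4u^{3/2}),  u = L² − r² sin²θ = 0.193077 m².
Substituting r = 0.0909 m, L = 0.4482 m, θ = 103.6°: d²x/dθ² = +0.038057 m.
a = ω²·d²x/dθ² = (13.49)²·(+0.038057) = +6.9257 m/s²;  |a| = 6.9257 m/s².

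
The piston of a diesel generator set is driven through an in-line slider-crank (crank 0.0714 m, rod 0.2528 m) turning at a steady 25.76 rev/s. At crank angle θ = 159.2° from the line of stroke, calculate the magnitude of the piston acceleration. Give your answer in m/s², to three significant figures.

1350

ω = 2π·25.8 = 161.9 rad/s
x(θ) = r cosθ + √(L² − r² sin²θ); with ω constant, a = ω²·d²x/dθ².
d²x/dθ² = −r cosθ − r²(cos2θ)/√u − r⁴ sin²2θ/(4u^{3/2}),  u = L² − r² sin²θ = 0.063265 m².
Substituting r = 0.0714 m, L = 0.2528 m, θ = 159.2°: d²x/dθ² = +0.05141 m.
a = ω²·d²x/dθ² = (161.9)²·(+0.05141) = +1346.8 m/s²;  |a| = 1346.8 m/s².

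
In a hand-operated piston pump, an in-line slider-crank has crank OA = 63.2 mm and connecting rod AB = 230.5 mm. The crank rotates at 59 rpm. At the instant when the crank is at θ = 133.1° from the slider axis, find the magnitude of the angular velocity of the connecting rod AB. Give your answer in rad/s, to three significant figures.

ω = 6.178 rad/s (converted from 59 rpm).
The rod makes angle φ with the slider axis where L sinφ = r sinθ; differentiating, L cosφ·φ̇ = r ω cosθ.
L cosφ = √(L² − r² sin²θ) = 0.22583 m.
|ω_rod| = r ω |cosθ| / √(L² − r² sin²θ) = 0.0632·6.178·0.68327/0.22583 = 1.1814 rad/s.

1.18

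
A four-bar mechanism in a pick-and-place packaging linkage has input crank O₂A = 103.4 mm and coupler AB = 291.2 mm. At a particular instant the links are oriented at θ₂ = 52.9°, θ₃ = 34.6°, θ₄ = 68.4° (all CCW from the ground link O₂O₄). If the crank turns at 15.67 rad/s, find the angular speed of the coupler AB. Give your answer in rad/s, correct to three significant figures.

2.67

ω₂ = 15.67 rad/s
Differentiating the loop-closure r₂e^{iθ₂}+r₃e^{iθ₃}=r₁+r₄e^{iθ₄} gives r₂ω₂e^{iθ₂}+r₃ω₃e^{iθ₃}=r₄ω₄e^{iθ₄}.
Eliminating the other unknown: ω₃ = r₂ω₂ sin(θ₄−θ₂) / [r₃ sin(θ₃−θ₄)].
Numerator sine = +0.26724; denominator sine = -0.55630.
Result = 0.1034·15.67·(+0.26724) / (0.2912·(-0.55630)) = -2.673 rad/s; magnitude 2.673 rad/s.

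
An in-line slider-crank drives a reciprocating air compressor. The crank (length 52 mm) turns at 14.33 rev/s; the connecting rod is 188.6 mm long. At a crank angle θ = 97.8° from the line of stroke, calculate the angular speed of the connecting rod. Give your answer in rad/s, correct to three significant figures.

ω = 90.04 rad/s (converted from 14.33 rev/s).
The rod makes angle φ with the slider axis where L sinφ = r sinθ; differentiating, L cosφ·φ̇ = r ω cosθ.
L cosφ = √(L² − r² sin²θ) = 0.18143 m.
|ω_rod| = r ω |cosθ| / √(L² − r² sin²θ) = 0.052·90.04·0.13572/0.18143 = 3.5023 rad/s.

3.50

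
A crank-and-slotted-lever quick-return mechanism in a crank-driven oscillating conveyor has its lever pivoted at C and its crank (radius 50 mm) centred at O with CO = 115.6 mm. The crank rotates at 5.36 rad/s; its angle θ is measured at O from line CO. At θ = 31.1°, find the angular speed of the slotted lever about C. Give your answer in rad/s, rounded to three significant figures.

1.55

ω = 5.36 rad/s
Crank pin A relative to C: A = (d + r cosθ, r sinθ); lever angle φ = atan2(r sinθ, d + r cosθ).
Differentiating tanφ: φ̇ = rω(d cosθ + r)/(d² + r² + 2dr cosθ).
d² + r² + 2dr cosθ = |CA|² = 0.0257618 m²;  d cosθ + r = +0.14898 m.
|ω_lever| = |0.05·5.36·+0.14898| / 0.0257618 = 1.5499 rad/s.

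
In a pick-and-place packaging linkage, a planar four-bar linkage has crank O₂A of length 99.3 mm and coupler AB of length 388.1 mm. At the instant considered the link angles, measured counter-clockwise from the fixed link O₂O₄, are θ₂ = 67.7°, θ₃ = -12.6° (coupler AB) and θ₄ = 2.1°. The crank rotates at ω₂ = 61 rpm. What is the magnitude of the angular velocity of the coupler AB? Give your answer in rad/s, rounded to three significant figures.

5.87

ω₂ = 6.388 rad/s (from 61 rpm).
Differentiating the loop-closure r₂e^{iθ₂}+r₃e^{iθ₃}=r₁+r₄e^{iθ₄} gives r₂ω₂e^{iθ₂}+r₃ω₃e^{iθ₃}=r₄ω₄e^{iθ₄}.
Eliminating the other unknown: ω₃ = r₂ω₂ sin(θ₄−θ₂) / [r₃ sin(θ₃−θ₄)].
Numerator sine = -0.91068; denominator sine = -0.25376.
Result = 0.0993·6.388·(-0.91068) / (0.3881·(-0.25376)) = +5.8656 rad/s; magnitude 5.8656 rad/s.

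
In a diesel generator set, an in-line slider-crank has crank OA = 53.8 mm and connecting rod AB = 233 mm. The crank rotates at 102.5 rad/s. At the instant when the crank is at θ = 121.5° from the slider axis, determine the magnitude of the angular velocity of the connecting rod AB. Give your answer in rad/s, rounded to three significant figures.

ω = 102.5 rad/s
The rod makes angle φ with the slider axis where L sinφ = r sinθ; differentiating, L cosφ·φ̇ = r ω cosθ.
L cosφ = √(L² − r² sin²θ) = 0.22844 m.
|ω_rod| = r ω |cosθ| / √(L² − r² sin²θ) = 0.0538·102.5·0.52250/0.22844 = 12.613 rad/s.

12.6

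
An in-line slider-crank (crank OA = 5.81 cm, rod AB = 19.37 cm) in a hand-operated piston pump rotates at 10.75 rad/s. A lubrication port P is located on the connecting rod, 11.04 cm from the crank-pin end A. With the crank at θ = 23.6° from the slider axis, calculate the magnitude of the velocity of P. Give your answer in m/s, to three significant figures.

ω = 10.75 rad/s.  Crank-pin speed |V_A| = rω = 0.62457 m/s, perpendicular to OA.
Rod angle: sinφ = −(r/L) sinθ ⇒ φ = -6.897°; ω_rod = −rω cosθ/√(L²−r²sin²θ) = -2.9763 rad/s.
V_P = V_A + ω_rod × AP, with AP = 0.1104 m along the rod.
Components: V_Px = −rω sinθ − a·ω_rod·sinφ = -0.28951 m/s;  V_Py = rω cosθ + a·ω_rod·cosφ = +0.24613 m/s.
|V_P| = √(V_Px² + V_Py²) = 0.37999 m/s.

0.380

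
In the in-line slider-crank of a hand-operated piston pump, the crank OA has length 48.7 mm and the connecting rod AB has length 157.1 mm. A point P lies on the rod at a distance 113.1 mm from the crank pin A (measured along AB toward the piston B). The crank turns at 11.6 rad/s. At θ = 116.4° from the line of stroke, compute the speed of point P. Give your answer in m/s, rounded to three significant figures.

ω = 11.6 rad/s.  Crank-pin speed |V_A| = rω = 0.56492 m/s, perpendicular to OA.
Rod angle: sinφ = −(r/L) sinθ ⇒ φ = -16.121°; ω_rod = −rω cosθ/√(L²−r²sin²θ) = +1.6643 rad/s.
V_P = V_A + ω_rod × AP, with AP = 0.1131 m along the rod.
Components: V_Px = −rω sinθ − a·ω_rod·sinφ = -0.45374 m/s;  V_Py = rω cosθ + a·ω_rod·cosφ = -0.070351 m/s.
|V_P| = √(V_Px² + V_Py²) = 0.45916 m/s.

0.459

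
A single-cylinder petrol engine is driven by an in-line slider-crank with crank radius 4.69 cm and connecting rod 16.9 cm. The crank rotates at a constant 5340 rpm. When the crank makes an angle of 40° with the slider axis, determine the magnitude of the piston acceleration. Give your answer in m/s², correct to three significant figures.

12000

ω = 2π·5340/60 = 559.2 rad/s
x(θ) = r cosθ + √(L² − r² sin²θ); with ω constant, a = ω²·d²x/dθ².
d²x/dθ² = −r cosθ − r²(cos2θ)/√u − r⁴ sin²2θ/(4u^{3/2}),  u = L² − r² sin²θ = 0.0276522 m².
Substituting r = 0.0469 m, L = 0.169 m, θ = 40°: d²x/dθ² = -0.03848 m.
a = ω²·d²x/dθ² = (559.2)²·(-0.03848) = -12033 m/s²;  |a| = 12033 m/s².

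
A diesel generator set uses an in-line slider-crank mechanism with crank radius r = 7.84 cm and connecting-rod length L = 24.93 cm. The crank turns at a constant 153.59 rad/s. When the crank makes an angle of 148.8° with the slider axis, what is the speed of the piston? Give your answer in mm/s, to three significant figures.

4540

ω = 153.6 rad/s
For an in-line slider-crank, x = r cosθ + √(L² − r² sin²θ), so v = −rω sinθ·[1 + r cosθ/√(L² − r² sin²θ)].
With r = 0.0784 m, L = 0.2493 m, θ = 148.8°: √(L² − r² sin²θ) = 0.24597 m.
v = −0.0784·153.6·0.51803·[1 + 0.0784·-0.85536/0.24597] = -4.5371 m/s.
|v| = 4.5371 m/s = 4537.1 mm/s.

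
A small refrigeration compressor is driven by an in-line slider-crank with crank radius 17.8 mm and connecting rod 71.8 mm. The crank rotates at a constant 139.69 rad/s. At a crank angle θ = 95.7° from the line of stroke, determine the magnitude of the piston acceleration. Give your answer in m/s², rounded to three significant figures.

122

ω = 139.7 rad/s
x(θ) = r cosθ + √(L² − r² sin²θ); with ω constant, a = ω²·d²x/dθ².
d²x/dθ² = −r cosθ − r²(cos2θ)/√u − r⁴ sin²2θ/(4u^{3/2}),  u = L² − r² sin²θ = 0.00484153 m².
Substituting r = 0.0178 m, L = 0.0718 m, θ = 95.7°: d²x/dθ² = +0.0062287 m.
a = ω²·d²x/dθ² = (139.7)²·(+0.0062287) = +121.54 m/s²;  |a| = 121.54 m/s².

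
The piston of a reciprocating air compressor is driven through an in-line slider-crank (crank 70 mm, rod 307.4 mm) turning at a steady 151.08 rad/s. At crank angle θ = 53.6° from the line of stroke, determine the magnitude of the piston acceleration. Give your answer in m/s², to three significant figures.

843

ω = 151.1 rad/s
x(θ) = r cosθ + √(L² − r² sin²θ); with ω constant, a = ω²·d²x/dθ².
d²x/dθ² = −r cosθ − r²(cos2θ)/√u − r⁴ sin²2θ/(4u^{3/2}),  u = L² − r² sin²θ = 0.0913203 m².
Substituting r = 0.07 m, L = 0.3074 m, θ = 53.6°: d²x/dθ² = -0.036943 m.
a = ω²·d²x/dθ² = (151.1)²·(-0.036943) = -843.23 m/s²;  |a| = 843.23 m/s².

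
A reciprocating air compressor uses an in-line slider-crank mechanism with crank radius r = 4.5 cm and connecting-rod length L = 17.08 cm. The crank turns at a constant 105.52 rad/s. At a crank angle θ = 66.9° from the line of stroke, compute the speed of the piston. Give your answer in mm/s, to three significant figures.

4830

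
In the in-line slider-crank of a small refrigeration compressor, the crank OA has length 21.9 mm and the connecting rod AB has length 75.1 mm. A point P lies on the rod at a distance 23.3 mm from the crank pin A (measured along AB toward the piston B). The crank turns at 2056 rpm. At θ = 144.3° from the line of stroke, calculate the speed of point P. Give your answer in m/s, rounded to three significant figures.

ω = 215.3 rad/s.  Crank-pin speed |V_A| = rω = 4.7152 m/s, perpendicular to OA.
Rod angle: sinφ = −(r/L) sinθ ⇒ φ = -9.798°; ω_rod = −rω cosθ/√(L²−r²sin²θ) = +51.741 rad/s.
V_P = V_A + ω_rod × AP, with AP = 0.0233 m along the rod.
Components: V_Px = −rω sinθ − a·ω_rod·sinφ = -2.5463 m/s;  V_Py = rω cosθ + a·ω_rod·cosφ = -2.6411 m/s.
|V_P| = √(V_Px² + V_Py²) = 3.6687 m/s.

3.67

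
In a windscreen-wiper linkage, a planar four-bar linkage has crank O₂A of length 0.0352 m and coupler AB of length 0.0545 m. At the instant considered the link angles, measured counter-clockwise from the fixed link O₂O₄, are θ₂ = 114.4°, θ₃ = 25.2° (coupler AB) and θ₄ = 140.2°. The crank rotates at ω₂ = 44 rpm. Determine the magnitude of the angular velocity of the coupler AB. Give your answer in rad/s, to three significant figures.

1.43

ω₂ = 4.608 rad/s (from 44 rpm).
Differentiating the loop-closure r₂e^{iθ₂}+r₃e^{iθ₃}=r₁+r₄e^{iθ₄} gives r₂ω₂e^{iθ₂}+r₃ω₃e^{iθ₃}=r₄ω₄e^{iθ₄}.
Eliminating the other unknown: ω₃ = r₂ω₂ sin(θ₄−θ₂) / [r₃ sin(θ₃−θ₄)].
Numerator sine = +0.43523; denominator sine = -0.90631.
Result = 0.0352·4.608·(+0.43523) / (0.0545·(-0.90631)) = -1.4291 rad/s; magnitude 1.4291 rad/s.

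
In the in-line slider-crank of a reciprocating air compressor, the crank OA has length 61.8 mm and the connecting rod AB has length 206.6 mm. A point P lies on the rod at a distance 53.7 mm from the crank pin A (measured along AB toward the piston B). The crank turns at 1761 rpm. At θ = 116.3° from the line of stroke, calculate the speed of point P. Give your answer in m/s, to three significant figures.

ω = 184.4 rad/s.  Crank-pin speed |V_A| = rω = 11.397 m/s, perpendicular to OA.
Rod angle: sinφ = −(r/L) sinθ ⇒ φ = -15.555°; ω_rod = −rω cosθ/√(L²−r²sin²θ) = +25.37 rad/s.
V_P = V_A + ω_rod × AP, with AP = 0.0537 m along the rod.
Components: V_Px = −rω sinθ − a·ω_rod·sinφ = -9.8516 m/s;  V_Py = rω cosθ + a·ω_rod·cosφ = -3.737 m/s.
|V_P| = √(V_Px² + V_Py²) = 10.537 m/s.

10.5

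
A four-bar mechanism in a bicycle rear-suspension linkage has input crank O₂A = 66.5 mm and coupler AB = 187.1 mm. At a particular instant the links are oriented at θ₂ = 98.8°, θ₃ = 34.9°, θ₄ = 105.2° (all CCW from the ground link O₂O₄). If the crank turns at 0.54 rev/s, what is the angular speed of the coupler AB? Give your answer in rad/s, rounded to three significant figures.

ω₂ = 3.393 rad/s (from 0.54 rev/s).
Differentiating the loop-closure r₂e^{iθ₂}+r₃e^{iθ₃}=r₁+r₄e^{iθ₄} gives r₂ω₂e^{iθ₂}+r₃ω₃e^{iθ₃}=r₄ω₄e^{iθ₄}.
Eliminating the other unknown: ω₃ = r₂ω₂ sin(θ₄−θ₂) / [r₃ sin(θ₃−θ₄)].
Numerator sine = +0.11147; denominator sine = -0.94147.
Result = 0.0665·3.393·(+0.11147) / (0.1871·(-0.94147)) = -0.14278 rad/s; magnitude 0.14278 rad/s.

0.143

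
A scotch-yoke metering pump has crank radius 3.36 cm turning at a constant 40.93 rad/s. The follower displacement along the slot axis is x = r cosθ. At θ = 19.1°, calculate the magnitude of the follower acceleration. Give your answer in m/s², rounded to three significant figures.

53.2

ω = 40.93 rad/s
x = r cosθ ⇒ ẍ = −rω² cosθ (ω constant).
|a| = rω²|cosθ| = 0.0336·(40.93)²·|cos 19.1°| = 53.19 m/s².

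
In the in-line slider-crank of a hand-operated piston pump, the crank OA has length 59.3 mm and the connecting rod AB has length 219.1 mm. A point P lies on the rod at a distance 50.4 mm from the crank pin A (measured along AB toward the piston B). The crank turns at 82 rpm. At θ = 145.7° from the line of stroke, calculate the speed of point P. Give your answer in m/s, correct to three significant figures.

0.423

ω = 8.587 rad/s.  Crank-pin speed |V_A| = rω = 0.50921 m/s, perpendicular to OA.
Rod angle: sinφ = −(r/L) sinθ ⇒ φ = -8.773°; ω_rod = −rω cosθ/√(L²−r²sin²θ) = +1.9427 rad/s.
V_P = V_A + ω_rod × AP, with AP = 0.0504 m along the rod.
Components: V_Px = −rω sinθ − a·ω_rod·sinφ = -0.27202 m/s;  V_Py = rω cosθ + a·ω_rod·cosφ = -0.32389 m/s.
|V_P| = √(V_Px² + V_Py²) = 0.42297 m/s.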